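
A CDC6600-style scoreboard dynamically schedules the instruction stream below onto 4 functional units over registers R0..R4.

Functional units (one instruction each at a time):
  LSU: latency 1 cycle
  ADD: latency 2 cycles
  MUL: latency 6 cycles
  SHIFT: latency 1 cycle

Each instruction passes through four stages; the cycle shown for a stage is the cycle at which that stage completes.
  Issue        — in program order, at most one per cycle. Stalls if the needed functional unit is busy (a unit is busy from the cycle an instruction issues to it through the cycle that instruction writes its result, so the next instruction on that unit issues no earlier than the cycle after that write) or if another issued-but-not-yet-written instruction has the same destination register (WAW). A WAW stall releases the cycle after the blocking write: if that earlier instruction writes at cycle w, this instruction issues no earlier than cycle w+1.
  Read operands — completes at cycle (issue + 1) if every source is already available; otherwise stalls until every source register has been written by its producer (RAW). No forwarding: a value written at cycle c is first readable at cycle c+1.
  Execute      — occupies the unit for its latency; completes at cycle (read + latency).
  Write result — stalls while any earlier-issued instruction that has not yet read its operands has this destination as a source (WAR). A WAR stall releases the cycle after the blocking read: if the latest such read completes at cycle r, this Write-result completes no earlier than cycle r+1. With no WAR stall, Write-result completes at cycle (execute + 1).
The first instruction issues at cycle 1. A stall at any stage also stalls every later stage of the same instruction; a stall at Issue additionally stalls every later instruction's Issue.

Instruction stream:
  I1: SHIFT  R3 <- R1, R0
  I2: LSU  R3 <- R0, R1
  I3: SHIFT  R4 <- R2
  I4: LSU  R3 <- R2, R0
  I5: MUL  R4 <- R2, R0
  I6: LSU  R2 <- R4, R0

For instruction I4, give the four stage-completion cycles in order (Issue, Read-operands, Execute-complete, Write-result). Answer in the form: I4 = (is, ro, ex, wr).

I4 = (9, 10, 11, 12)

c1: I1 dispatched to SHIFT
c2: I1 operands ready
c3: I1 complete
c4: R3←I1
c5: I2 dispatched to LSU
c6: I2 operands ready · I3 dispatched to SHIFT
c7: I2 complete · I3 operands ready
c8: R3←I2 · I3 complete
c9: R4←I3 · I4 dispatched to LSU
c10: I4 operands ready · I5 dispatched to MUL
c11: I4 complete · I5 operands ready
c12: R3←I4
c13: I6 dispatched to LSU
c17: I5 complete
c18: R4←I5
c19: I6 operands ready
c20: I6 complete
c21: R2←I6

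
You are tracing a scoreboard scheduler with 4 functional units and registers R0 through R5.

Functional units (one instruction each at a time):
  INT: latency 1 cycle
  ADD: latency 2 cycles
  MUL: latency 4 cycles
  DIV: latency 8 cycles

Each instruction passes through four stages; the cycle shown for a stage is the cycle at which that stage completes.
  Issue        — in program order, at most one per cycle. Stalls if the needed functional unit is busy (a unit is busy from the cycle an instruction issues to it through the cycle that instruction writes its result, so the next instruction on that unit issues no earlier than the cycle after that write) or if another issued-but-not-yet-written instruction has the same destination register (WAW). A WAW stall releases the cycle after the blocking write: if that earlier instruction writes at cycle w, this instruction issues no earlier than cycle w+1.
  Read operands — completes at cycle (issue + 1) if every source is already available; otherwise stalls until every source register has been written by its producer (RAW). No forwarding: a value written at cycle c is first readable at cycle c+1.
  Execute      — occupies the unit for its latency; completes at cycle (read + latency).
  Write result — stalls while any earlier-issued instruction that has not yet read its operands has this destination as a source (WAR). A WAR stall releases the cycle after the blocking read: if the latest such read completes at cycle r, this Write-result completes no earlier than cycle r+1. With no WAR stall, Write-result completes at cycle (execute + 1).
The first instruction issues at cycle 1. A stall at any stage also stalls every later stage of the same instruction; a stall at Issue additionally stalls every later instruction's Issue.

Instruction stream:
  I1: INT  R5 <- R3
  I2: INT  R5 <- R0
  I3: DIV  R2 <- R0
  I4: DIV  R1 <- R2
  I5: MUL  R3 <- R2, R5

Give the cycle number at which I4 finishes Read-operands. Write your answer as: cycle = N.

cycle = 18

c1: I1→INT
c2: I1 RO
c3: I1 EX
c4: I1 WR R5
c5: I2→INT
c6: I2 RO · I3→DIV
c7: I2 EX · I3 RO
c8: I2 WR R5
c15: I3 EX
c16: I3 WR R2
c17: I4→DIV
c18: I4 RO · I5→MUL
c19: I5 RO
c23: I5 EX
c24: I5 WR R3
c26: I4 EX
c27: I4 WR R1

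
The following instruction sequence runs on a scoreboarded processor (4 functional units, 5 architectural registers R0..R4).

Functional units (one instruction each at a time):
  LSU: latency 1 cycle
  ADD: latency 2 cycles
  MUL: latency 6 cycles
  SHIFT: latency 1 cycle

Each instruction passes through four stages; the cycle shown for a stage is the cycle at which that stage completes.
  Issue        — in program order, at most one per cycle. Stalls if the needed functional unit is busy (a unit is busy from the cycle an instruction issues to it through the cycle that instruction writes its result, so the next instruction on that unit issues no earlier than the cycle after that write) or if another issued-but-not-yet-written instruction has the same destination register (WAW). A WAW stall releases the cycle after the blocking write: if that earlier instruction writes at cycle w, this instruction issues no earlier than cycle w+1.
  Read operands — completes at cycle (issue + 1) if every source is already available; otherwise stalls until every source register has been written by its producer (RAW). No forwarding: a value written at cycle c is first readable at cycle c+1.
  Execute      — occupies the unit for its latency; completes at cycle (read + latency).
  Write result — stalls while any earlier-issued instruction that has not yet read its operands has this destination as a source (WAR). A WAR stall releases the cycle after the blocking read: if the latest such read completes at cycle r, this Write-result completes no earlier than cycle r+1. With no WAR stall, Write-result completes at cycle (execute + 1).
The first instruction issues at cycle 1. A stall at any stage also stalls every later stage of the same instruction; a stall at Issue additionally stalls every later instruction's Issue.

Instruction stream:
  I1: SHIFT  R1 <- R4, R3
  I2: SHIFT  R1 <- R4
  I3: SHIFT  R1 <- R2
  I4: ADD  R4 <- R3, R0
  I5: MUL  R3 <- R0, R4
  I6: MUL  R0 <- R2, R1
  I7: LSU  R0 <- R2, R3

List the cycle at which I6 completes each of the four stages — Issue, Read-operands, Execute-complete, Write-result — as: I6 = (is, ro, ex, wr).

I1 -> (1, 2, 3, 4)
I2 -> (5, 6, 7, 8)  // struct: SHIFT busy until I1 writes@4
I3 -> (9, 10, 11, 12)  // struct: SHIFT busy until I2 writes@8
I4 -> (10, 11, 13, 14)
I5 -> (11, 15, 21, 22)  // RAW R4: wait I4 write@14
I6 -> (23, 24, 30, 31)  // struct: MUL busy until I5 writes@22
I7 -> (32, 33, 34, 35)  // WAW R0: wait I6 write@31

I6 = (23, 24, 30, 31)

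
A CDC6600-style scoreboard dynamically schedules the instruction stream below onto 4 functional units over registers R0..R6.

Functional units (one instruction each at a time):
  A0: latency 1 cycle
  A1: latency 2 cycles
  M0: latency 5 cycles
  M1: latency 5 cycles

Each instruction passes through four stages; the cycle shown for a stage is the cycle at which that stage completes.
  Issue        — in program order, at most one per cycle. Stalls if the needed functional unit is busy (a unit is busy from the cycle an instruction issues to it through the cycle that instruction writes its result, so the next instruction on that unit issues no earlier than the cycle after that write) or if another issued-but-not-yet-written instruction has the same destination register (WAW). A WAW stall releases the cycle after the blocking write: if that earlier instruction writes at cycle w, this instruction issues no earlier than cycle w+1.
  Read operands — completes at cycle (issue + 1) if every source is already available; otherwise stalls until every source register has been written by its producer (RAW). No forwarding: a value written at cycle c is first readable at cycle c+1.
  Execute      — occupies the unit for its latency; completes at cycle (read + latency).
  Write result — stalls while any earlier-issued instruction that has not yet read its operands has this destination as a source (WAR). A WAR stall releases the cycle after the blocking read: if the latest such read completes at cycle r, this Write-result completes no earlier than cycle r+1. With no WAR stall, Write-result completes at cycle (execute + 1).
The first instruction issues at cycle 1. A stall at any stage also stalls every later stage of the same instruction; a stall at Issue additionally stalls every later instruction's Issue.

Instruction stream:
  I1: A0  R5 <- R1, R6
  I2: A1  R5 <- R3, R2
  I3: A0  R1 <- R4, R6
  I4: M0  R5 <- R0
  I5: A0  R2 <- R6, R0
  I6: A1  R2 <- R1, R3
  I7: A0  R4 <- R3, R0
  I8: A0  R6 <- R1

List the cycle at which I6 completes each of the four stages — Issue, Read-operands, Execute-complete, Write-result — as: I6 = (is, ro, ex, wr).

I6 = (15, 16, 18, 19)

  I1 | 1 | 2 | 3 | 4
  I2 | 5 | 6 | 8 | 9   WAW R5: wait I1 write@4
  I3 | 6 | 7 | 8 | 9
  I4 | 10 | 11 | 16 | 17   WAW R5: wait I2 write@9
  I5 | 11 | 12 | 13 | 14
  I6 | 15 | 16 | 18 | 19   WAW R2: wait I5 write@14
  I7 | 16 | 17 | 18 | 19
  I8 | 20 | 21 | 22 | 23   struct: A0 busy until I7 writes@19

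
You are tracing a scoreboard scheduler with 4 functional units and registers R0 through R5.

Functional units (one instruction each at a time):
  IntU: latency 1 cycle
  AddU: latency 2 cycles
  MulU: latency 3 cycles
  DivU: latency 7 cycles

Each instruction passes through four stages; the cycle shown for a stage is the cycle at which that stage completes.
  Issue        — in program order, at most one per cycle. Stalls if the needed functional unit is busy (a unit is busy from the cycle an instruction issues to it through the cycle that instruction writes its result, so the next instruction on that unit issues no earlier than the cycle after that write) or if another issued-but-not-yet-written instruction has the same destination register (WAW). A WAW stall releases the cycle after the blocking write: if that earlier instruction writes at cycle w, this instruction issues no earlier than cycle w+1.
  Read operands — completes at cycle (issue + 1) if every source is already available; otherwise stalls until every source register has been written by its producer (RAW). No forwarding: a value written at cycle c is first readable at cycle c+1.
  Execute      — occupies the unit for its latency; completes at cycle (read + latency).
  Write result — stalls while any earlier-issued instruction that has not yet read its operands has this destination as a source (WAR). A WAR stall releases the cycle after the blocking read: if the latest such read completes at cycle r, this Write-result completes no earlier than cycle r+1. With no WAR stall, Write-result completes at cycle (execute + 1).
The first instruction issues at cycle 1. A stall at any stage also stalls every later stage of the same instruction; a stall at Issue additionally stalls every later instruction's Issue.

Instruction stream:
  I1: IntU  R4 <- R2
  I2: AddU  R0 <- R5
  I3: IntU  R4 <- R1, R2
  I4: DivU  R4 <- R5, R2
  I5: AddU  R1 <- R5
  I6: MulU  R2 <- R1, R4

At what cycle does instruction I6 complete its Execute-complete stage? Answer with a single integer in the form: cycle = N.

c1: I1→IntU
c2: I1 RO | I2→AddU
c3: I1 EX | I2 RO
c4: I1 WR R4
c5: I2 EX | I3→IntU
c6: I2 WR R0 | I3 RO
c7: I3 EX
c8: I3 WR R4
c9: I4→DivU
c10: I4 RO | I5→AddU
c11: I5 RO | I6→MulU
c13: I5 EX
c14: I5 WR R1
c17: I4 EX
c18: I4 WR R4
c19: I6 RO
c22: I6 EX
c23: I6 WR R2

cycle = 22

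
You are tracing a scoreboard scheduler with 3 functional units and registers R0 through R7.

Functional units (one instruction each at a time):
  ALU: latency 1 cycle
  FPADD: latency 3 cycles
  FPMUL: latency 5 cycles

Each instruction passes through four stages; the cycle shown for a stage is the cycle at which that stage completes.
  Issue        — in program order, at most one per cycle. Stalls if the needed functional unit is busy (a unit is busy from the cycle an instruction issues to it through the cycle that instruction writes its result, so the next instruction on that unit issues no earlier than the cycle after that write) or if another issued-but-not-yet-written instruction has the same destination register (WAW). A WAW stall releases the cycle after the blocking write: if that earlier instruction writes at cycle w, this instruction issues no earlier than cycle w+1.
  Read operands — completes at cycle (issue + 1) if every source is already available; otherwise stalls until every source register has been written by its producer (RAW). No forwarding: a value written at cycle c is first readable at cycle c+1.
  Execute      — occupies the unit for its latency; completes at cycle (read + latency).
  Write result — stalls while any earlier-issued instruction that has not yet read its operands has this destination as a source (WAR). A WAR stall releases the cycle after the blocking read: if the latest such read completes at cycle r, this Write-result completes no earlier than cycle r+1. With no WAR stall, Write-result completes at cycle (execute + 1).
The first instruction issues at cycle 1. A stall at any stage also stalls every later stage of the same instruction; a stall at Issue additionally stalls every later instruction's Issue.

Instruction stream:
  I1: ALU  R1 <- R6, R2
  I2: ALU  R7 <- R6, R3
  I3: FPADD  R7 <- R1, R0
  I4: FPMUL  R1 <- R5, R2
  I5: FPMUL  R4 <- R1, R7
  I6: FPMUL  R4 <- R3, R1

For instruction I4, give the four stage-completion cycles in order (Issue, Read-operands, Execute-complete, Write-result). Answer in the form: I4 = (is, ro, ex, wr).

I4 = (10, 11, 16, 17)

[I1] 1/2/3/4
[I2] 5/6/7/8  (struct: ALU busy until I1 writes@4)
[I3] 9/10/13/14  (WAW R7: wait I2 write@8)
[I4] 10/11/16/17
[I5] 18/19/24/25  (struct: FPMUL busy until I4 writes@17)
[I6] 26/27/32/33  (struct: FPMUL busy until I5 writes@25)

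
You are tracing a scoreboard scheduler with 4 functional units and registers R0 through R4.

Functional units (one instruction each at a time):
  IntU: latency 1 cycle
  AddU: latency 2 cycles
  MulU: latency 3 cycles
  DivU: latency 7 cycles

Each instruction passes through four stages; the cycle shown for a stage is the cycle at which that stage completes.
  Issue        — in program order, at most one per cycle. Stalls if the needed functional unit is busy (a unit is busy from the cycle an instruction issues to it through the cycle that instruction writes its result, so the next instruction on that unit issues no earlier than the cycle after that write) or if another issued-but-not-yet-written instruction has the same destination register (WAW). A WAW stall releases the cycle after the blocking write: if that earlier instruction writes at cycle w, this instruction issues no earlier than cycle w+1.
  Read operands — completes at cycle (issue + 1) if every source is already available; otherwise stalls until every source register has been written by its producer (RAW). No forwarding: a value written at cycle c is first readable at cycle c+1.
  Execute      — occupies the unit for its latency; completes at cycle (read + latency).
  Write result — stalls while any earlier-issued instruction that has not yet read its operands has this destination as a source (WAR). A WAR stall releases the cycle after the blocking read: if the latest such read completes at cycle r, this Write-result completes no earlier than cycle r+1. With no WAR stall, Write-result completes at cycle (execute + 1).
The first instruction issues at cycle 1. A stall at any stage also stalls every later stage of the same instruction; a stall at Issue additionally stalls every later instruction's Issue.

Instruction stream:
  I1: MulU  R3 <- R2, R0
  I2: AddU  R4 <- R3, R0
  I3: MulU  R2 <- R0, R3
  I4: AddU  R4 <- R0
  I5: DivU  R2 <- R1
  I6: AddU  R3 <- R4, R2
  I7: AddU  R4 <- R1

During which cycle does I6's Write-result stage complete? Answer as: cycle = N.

I1: IS=1 RO=2 EX=5 WR=6
I2: IS=2 RO=7 EX=9 WR=10  [RAW R3: wait I1 write@6]
I3: IS=7 RO=8 EX=11 WR=12  [struct: MulU busy until I1 writes@6]
I4: IS=11 RO=12 EX=14 WR=15  [struct: AddU busy until I2 writes@10]
I5: IS=13 RO=14 EX=21 WR=22  [WAW R2: wait I3 write@12]
I6: IS=16 RO=23 EX=25 WR=26  [struct: AddU busy until I4 writes@15; RAW R2: wait I5 write@22]
I7: IS=27 RO=28 EX=30 WR=31  [struct: AddU busy until I6 writes@26]

cycle = 26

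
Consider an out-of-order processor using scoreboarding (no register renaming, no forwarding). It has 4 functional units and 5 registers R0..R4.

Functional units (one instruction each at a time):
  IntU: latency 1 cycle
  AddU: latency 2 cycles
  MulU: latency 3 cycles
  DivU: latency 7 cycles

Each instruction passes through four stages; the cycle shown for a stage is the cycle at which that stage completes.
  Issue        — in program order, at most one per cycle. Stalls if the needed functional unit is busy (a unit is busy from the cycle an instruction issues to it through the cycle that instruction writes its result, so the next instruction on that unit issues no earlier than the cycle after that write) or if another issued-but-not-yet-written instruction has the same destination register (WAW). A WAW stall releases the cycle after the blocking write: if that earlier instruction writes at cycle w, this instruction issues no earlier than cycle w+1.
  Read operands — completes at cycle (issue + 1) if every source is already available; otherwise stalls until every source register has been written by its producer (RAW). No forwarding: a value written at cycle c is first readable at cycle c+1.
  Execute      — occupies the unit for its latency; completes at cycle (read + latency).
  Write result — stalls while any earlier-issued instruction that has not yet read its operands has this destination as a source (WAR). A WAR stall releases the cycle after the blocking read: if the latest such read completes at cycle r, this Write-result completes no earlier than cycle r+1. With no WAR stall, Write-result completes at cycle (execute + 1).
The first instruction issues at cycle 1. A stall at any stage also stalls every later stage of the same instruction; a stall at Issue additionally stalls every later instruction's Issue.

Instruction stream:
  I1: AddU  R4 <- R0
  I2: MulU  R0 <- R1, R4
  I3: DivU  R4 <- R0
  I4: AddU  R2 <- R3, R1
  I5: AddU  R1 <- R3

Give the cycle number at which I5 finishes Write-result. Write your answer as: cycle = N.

  I1 | 1 | 2 | 4 | 5
  I2 | 2 | 6 | 9 | 10   RAW R4: wait I1 write@5
  I3 | 6 | 11 | 18 | 19   WAW R4: wait I1 write@5 · RAW R0: wait I2 write@10
  I4 | 7 | 8 | 10 | 11
  I5 | 12 | 13 | 15 | 16   struct: AddU busy until I4 writes@11

cycle = 16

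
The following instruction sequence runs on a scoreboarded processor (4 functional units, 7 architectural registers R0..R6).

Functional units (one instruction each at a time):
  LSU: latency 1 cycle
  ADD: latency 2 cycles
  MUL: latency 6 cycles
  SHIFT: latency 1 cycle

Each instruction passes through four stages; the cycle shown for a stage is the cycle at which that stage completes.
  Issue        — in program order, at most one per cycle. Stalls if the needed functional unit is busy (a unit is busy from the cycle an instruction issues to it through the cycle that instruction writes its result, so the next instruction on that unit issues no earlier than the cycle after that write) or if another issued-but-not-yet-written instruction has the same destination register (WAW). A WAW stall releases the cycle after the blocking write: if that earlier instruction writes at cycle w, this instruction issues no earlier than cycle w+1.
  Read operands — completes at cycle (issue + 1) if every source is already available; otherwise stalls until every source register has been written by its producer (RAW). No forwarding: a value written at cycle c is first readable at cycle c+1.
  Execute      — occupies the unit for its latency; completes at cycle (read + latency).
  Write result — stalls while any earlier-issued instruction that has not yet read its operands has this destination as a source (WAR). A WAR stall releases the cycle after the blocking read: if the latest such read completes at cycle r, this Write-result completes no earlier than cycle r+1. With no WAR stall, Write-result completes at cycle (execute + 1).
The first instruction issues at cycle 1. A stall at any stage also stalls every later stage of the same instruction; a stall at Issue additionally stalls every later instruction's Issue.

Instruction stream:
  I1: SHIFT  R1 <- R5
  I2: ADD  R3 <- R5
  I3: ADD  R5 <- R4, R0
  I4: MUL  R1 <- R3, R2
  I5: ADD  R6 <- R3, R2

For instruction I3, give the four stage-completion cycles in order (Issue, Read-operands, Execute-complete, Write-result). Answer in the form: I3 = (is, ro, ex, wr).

I3 = (7, 8, 10, 11)

I1 -> (1, 2, 3, 4)
I2 -> (2, 3, 5, 6)
I3 -> (7, 8, 10, 11)  // struct: ADD busy until I2 writes@6
I4 -> (8, 9, 15, 16)
I5 -> (12, 13, 15, 16)  // struct: ADD busy until I3 writes@11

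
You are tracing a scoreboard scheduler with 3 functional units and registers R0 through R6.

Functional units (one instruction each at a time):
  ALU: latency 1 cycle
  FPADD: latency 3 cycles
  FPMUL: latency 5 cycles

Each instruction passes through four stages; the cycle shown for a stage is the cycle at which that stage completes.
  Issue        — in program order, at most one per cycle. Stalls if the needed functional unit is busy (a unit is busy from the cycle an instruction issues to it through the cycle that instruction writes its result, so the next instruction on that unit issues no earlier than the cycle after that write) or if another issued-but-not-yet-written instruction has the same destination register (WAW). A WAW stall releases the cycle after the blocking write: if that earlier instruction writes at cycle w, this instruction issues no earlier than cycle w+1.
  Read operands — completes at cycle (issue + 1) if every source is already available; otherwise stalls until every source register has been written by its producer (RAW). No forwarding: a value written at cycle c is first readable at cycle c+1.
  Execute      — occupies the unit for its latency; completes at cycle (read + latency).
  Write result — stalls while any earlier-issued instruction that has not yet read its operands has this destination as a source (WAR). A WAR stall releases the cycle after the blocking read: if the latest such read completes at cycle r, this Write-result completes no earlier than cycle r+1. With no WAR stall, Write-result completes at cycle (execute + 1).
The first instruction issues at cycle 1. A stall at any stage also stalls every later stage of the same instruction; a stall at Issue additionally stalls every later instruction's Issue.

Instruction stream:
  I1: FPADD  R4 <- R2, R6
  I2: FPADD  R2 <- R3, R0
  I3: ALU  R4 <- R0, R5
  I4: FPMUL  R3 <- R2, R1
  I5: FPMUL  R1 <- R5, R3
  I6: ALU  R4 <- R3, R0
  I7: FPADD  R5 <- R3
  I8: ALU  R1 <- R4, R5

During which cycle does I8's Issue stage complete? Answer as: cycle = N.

cycle = 28

c1: I1 dispatched to FPADD
c2: I1 operands ready
c5: I1 complete
c6: R4←I1
c7: I2 dispatched to FPADD
c8: I2 operands ready, I3 dispatched to ALU
c9: I3 operands ready, I4 dispatched to FPMUL
c10: I3 complete
c11: I2 complete, R4←I3
c12: R2←I2
c13: I4 operands ready
c18: I4 complete
c19: R3←I4
c20: I5 dispatched to FPMUL
c21: I5 operands ready, I6 dispatched to ALU
c22: I6 operands ready, I7 dispatched to FPADD
c23: I6 complete, I7 operands ready
c24: R4←I6
c26: I5 complete, I7 complete
c27: R1←I5, R5←I7
c28: I8 dispatched to ALU
c29: I8 operands ready
c30: I8 complete
c31: R1←I8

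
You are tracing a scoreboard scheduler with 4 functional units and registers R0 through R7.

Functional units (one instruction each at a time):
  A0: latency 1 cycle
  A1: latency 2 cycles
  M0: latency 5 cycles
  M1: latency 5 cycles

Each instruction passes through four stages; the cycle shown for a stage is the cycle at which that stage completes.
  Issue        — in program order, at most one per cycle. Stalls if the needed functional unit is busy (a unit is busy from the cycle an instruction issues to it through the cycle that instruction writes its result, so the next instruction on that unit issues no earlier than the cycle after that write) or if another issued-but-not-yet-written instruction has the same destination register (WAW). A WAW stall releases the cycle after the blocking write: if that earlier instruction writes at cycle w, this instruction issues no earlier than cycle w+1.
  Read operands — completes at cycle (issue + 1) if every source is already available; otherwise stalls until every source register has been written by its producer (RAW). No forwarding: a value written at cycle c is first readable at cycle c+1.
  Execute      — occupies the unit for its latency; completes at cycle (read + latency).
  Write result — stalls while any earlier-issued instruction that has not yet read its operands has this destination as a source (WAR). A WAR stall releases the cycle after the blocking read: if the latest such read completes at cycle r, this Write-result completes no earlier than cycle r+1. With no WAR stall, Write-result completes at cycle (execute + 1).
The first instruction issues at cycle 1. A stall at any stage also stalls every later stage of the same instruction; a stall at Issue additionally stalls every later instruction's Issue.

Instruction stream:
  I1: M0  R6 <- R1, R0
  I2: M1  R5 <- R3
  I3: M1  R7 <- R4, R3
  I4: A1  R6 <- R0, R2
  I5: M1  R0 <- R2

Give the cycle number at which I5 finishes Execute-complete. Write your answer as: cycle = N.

cycle = 24

cycle 1: I1 issues→M0
cycle 2: I1 reads, I2 issues→M1
cycle 3: I2 reads
cycle 7: I1 exec-done
cycle 8: I1 writes R6, I2 exec-done
cycle 9: I2 writes R5
cycle 10: I3 issues→M1
cycle 11: I3 reads, I4 issues→A1
cycle 12: I4 reads
cycle 14: I4 exec-done
cycle 15: I4 writes R6
cycle 16: I3 exec-done
cycle 17: I3 writes R7
cycle 18: I5 issues→M1
cycle 19: I5 reads
cycle 24: I5 exec-done
cycle 25: I5 writes R0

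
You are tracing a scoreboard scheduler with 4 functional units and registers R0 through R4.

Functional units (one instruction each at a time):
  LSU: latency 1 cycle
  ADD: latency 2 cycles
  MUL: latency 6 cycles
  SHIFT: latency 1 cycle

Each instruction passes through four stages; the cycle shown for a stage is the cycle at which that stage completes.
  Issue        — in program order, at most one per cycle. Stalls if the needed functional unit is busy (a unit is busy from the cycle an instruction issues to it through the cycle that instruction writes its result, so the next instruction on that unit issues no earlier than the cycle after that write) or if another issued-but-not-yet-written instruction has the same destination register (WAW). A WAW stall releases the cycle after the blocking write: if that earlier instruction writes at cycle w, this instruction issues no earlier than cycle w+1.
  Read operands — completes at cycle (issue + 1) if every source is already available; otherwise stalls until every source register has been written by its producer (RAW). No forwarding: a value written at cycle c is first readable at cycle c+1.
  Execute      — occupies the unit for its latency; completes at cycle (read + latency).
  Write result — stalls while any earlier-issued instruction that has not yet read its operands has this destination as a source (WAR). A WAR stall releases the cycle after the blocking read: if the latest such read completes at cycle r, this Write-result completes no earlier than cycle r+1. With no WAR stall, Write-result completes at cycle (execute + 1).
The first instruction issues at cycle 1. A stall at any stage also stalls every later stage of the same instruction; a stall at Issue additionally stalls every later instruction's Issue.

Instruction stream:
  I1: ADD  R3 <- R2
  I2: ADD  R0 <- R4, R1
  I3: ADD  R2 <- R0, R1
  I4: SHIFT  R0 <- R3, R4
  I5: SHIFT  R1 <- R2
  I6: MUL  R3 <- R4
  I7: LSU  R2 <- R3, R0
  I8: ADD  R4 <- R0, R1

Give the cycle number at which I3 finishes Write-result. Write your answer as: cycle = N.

cycle 1: issue I1 (ADD)
cycle 2: I1 read-ops
cycle 4: I1 finished on ADD
cycle 5: I1→R3
cycle 6: issue I2 (ADD)
cycle 7: I2 read-ops
cycle 9: I2 finished on ADD
cycle 10: I2→R0
cycle 11: issue I3 (ADD)
cycle 12: I3 read-ops, issue I4 (SHIFT)
cycle 13: I4 read-ops
cycle 14: I3 finished on ADD, I4 finished on SHIFT
cycle 15: I3→R2, I4→R0
cycle 16: issue I5 (SHIFT)
cycle 17: I5 read-ops, issue I6 (MUL)
cycle 18: I5 finished on SHIFT, I6 read-ops, issue I7 (LSU)
cycle 19: I5→R1, issue I8 (ADD)
cycle 20: I8 read-ops
cycle 22: I8 finished on ADD
cycle 23: I8→R4
cycle 24: I6 finished on MUL
cycle 25: I6→R3
cycle 26: I7 read-ops
cycle 27: I7 finished on LSU
cycle 28: I7→R2

cycle = 15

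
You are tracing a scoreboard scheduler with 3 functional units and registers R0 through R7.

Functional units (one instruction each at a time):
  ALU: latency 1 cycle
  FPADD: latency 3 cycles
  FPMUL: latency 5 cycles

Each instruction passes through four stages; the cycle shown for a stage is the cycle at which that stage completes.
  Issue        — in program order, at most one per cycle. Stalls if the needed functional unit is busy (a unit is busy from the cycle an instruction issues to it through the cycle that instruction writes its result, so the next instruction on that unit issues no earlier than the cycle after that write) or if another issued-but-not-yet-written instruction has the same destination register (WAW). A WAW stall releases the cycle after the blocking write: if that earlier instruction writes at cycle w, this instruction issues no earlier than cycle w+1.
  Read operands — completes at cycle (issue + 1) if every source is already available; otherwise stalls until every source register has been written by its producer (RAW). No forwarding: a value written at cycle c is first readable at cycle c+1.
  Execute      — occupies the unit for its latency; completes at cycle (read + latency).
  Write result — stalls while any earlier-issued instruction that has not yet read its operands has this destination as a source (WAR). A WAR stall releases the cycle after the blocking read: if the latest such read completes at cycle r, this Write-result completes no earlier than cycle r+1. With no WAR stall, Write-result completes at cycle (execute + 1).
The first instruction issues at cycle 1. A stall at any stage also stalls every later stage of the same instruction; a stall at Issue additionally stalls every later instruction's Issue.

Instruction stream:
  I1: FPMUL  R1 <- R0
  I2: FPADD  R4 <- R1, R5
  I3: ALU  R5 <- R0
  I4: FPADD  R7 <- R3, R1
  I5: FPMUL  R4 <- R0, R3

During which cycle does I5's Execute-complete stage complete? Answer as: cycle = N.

cycle = 21

t=1  issue I1 (FPMUL)
t=2  I1 read-ops; issue I2 (FPADD)
t=3  issue I3 (ALU)
t=4  I3 read-ops
t=5  I3 finished on ALU
t=7  I1 finished on FPMUL
t=8  I1→R1
t=9  I2 read-ops
t=10  I3→R5
t=12  I2 finished on FPADD
t=13  I2→R4
t=14  issue I4 (FPADD)
t=15  I4 read-ops; issue I5 (FPMUL)
t=16  I5 read-ops
t=18  I4 finished on FPADD
t=19  I4→R7
t=21  I5 finished on FPMUL
t=22  I5→R4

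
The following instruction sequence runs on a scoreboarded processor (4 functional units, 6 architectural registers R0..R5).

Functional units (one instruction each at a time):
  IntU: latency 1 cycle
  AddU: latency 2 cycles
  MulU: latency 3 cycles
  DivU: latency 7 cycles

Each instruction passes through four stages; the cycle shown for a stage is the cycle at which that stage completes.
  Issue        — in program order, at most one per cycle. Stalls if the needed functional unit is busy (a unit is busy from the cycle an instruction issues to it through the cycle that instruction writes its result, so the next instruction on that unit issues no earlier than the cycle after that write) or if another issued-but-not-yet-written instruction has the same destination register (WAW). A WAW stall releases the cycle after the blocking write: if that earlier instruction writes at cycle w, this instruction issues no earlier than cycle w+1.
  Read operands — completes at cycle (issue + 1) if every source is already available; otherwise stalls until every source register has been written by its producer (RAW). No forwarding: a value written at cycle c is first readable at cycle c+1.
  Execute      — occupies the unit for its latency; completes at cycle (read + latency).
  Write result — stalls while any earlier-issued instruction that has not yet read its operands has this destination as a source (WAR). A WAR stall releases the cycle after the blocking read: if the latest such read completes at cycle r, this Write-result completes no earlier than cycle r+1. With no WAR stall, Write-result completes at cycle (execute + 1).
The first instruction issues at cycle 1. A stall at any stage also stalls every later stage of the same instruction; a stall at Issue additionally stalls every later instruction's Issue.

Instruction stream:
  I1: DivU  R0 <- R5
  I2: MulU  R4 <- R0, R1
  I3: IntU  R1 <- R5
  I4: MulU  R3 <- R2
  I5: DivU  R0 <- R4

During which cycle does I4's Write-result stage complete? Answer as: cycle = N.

cycle = 21

I1: IS=1 RO=2 EX=9 WR=10
I2: IS=2 RO=11 EX=14 WR=15  [RAW R0: wait I1 write@10]
I3: IS=3 RO=4 EX=5 WR=12  [WAR R1: wait I2 read@11]
I4: IS=16 RO=17 EX=20 WR=21  [struct: MulU busy until I2 writes@15]
I5: IS=17 RO=18 EX=25 WR=26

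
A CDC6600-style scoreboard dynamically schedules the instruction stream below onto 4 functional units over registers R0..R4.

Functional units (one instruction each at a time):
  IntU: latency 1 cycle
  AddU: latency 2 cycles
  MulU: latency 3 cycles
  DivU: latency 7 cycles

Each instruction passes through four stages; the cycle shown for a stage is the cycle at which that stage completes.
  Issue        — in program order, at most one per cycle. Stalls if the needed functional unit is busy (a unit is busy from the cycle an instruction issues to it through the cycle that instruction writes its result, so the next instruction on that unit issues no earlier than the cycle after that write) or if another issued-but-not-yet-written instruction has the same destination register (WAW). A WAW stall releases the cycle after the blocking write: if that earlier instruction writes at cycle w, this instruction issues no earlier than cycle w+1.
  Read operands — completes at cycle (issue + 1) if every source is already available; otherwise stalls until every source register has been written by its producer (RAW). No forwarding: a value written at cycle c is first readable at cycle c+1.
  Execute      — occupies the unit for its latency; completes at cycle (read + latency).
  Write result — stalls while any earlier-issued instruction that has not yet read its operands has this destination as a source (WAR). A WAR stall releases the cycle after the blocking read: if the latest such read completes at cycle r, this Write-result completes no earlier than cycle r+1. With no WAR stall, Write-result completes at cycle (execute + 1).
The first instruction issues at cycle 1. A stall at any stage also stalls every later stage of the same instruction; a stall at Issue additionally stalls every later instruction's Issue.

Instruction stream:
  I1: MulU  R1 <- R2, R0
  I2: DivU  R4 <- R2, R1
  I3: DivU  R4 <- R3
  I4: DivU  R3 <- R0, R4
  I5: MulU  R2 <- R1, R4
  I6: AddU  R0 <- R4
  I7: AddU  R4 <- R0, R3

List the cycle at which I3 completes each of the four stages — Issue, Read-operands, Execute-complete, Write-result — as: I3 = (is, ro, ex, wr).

I3 = (16, 17, 24, 25)

1) issue 1, read 2, done 5, write 6
2) issue 2, read 7, done 14, write 15  <RAW R1: wait I1 write@6>
3) issue 16, read 17, done 24, write 25  <struct: DivU busy until I2 writes@15>
4) issue 26, read 27, done 34, write 35  <struct: DivU busy until I3 writes@25>
5) issue 27, read 28, done 31, write 32
6) issue 28, read 29, done 31, write 32
7) issue 33, read 36, done 38, write 39  <struct: AddU busy until I6 writes@32 / RAW R3: wait I4 write@35>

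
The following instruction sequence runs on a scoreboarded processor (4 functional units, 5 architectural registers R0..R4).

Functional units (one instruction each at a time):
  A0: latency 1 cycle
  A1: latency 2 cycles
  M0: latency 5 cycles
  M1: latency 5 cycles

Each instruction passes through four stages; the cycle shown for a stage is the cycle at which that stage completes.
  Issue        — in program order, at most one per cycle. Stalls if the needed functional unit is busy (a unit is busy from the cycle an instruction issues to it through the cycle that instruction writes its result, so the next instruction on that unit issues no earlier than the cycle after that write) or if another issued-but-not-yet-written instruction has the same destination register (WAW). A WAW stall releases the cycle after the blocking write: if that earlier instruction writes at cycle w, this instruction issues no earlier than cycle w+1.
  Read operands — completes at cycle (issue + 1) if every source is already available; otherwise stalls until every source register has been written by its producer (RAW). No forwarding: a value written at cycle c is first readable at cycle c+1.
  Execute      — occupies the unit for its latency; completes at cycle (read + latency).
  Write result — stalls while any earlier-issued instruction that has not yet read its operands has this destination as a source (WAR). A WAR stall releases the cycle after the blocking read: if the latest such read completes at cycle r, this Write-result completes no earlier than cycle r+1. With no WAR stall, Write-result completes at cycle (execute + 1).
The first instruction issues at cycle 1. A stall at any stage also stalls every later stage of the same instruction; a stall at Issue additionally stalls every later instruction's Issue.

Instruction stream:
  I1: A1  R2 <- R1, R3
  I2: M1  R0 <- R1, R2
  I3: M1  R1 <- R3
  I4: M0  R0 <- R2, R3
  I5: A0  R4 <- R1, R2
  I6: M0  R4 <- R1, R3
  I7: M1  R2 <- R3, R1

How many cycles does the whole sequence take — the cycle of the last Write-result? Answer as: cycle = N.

cycle = 32

I1  is:1  ro:2  ex:4  wr:5
I2  is:2  ro:6  ex:11  wr:12  — RAW R2: wait I1 write@5
I3  is:13  ro:14  ex:19  wr:20  — struct: M1 busy until I2 writes@12
I4  is:14  ro:15  ex:20  wr:21
I5  is:15  ro:21  ex:22  wr:23  — RAW R1: wait I3 write@20
I6  is:24  ro:25  ex:30  wr:31  — WAW R4: wait I5 write@23
I7  is:25  ro:26  ex:31  wr:32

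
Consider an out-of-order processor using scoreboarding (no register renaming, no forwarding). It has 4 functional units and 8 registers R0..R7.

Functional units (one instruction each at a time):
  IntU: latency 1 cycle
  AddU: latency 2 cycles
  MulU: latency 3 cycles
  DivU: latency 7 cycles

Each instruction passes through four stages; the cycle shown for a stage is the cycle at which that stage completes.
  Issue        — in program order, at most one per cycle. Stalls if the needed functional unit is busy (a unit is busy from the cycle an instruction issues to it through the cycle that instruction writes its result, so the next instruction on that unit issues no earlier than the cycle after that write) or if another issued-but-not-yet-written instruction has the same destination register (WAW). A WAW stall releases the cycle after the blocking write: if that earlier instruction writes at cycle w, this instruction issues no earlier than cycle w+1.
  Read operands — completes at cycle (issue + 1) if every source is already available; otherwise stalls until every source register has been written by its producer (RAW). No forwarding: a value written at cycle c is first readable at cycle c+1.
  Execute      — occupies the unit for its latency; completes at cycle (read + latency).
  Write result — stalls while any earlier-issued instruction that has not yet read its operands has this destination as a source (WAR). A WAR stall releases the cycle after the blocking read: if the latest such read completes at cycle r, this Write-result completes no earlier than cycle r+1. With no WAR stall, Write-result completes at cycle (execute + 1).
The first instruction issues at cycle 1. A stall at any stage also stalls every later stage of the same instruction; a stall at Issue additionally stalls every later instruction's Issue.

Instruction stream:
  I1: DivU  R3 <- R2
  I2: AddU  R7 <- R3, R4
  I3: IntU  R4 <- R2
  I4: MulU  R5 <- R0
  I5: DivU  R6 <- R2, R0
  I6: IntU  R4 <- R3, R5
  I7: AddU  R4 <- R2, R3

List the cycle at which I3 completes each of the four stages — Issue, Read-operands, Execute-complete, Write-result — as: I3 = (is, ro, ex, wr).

I3 = (3, 4, 5, 12)

  I1 | 1 | 2 | 9 | 10
  I2 | 2 | 11 | 13 | 14   RAW R3: wait I1 write@10
  I3 | 3 | 4 | 5 | 12   WAR R4: wait I2 read@11
  I4 | 4 | 5 | 8 | 9
  I5 | 11 | 12 | 19 | 20   struct: DivU busy until I1 writes@10
  I6 | 13 | 14 | 15 | 16   struct: IntU busy until I3 writes@12
  I7 | 17 | 18 | 20 | 21   WAW R4: wait I6 write@16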